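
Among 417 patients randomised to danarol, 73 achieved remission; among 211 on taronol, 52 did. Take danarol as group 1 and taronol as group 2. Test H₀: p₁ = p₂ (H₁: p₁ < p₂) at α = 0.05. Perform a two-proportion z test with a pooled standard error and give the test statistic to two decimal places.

p̂₁ = 73/417 ≈ 0.1751, p̂₂ = 52/211 ≈ 0.2464.
Pooled p̂ = (73+52)/(417+211) = 125/628 = 0.1990.
SE = √(0.159426 × 0.00713742) = 0.0337.
z = (0.1751 − 0.2464)/0.0337 = -0.0713/0.0337 = -2.12.
p-value = P(Z < -2.116) ≈ 0.0172; since p < α = 0.05, reject H₀.

z = -2.12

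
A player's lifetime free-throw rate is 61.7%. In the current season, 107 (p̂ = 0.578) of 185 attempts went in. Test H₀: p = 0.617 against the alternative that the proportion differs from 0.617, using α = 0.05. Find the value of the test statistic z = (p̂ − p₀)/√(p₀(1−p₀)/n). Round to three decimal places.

z = -1.081

p̂ = 107/185 = 0.57838.
Standard error under H₀: √(0.617×0.383/185) = 0.03574.
z = (0.57838 − 0.617)/0.03574 = -0.03862/0.03574 = -1.081.
Two-sided p-value ≈ 2·Φ(−1.081) = 0.2799; since p > α = 0.05, fail to reject H₀.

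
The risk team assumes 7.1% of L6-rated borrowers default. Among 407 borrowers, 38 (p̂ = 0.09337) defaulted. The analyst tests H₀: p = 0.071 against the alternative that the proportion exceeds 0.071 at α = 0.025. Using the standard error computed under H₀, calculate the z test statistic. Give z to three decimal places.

z = 1.757

p̂ = 38/407 ≈ 0.09337.
Standard error under H₀: √(0.071×0.929/407) = 0.01273.
z = (0.09337 − 0.071)/0.01273 = 0.02237/0.01273 = 1.757.
p-value = P(Z > 1.757) ≈ 0.0395. With α = 0.025, fail to reject H₀.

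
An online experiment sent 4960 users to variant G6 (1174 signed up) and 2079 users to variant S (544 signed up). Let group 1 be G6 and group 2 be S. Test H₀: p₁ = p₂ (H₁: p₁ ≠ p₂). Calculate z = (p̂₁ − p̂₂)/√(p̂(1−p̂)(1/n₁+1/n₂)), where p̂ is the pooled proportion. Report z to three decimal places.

z = -2.225

p̂₁ = 1174/4960 ≈ 0.23669, p̂₂ = 544/2079 ≈ 0.26166.
Pooled p̂ = (1174+544)/(4960+2079) = 1718/7039 = 0.24407.
SE = √(0.184499 × 0.000682613) = 0.01122.
z = (0.23669 − 0.26166)/0.01122 = -0.02497/0.01122 = -2.225.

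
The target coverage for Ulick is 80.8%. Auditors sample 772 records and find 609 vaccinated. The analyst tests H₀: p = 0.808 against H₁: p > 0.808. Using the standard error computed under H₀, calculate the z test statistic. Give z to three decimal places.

z = -1.350

p̂ = 609/772 ≈ 0.78886.
Under H₀, SE = √(0.808·0.192/772) = √(0.000200953) = 0.01418.
z = (0.78886 − 0.808)/0.01418 = -0.01914/0.01418 = -1.350.
p-value = P(Z > -1.350) ≈ 0.9115.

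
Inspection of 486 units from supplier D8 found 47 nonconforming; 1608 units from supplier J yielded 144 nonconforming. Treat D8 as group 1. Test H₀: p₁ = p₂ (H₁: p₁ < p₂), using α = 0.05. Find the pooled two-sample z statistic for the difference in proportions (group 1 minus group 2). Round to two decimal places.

z = 0.48

p̂₁ = 47/486 = 0.0967, p̂₂ = 144/1608 = 0.0896.
Pooled p̂ = (47+144)/(486+1608) = 191/2094 = 0.0912.
SE = √(0.0828932 × 0.0026795) = 0.0149.
z = (0.0967 − 0.0896)/0.0149 = 0.0071/0.0149 = 0.48.
p-value = P(Z < 0.480) ≈ 0.6844; since p > α = 0.05, fail to reject H₀.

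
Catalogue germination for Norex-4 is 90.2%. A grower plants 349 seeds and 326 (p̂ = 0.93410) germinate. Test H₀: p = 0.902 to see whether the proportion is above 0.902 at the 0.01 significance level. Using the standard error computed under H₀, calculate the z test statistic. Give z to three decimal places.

z = 2.017

p̂ = 326/349 ≈ 0.934097.
SE = √(p₀(1−p₀)/n) = √(0.088396/349) = 0.015915.
z = (0.934097 − 0.902)/0.015915 = 0.032097/0.015915 = 2.017.
p-value = P(Z > 2.017) ≈ 0.0219; since p > α = 0.01, fail to reject H₀.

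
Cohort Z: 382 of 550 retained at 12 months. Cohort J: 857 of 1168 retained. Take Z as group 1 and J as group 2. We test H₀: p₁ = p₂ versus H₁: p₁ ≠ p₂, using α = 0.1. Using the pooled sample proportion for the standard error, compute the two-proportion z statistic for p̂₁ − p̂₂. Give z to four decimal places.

z = -1.6899

p̂₁ = 382/550 = 0.694545, p̂₂ = 857/1168 = 0.733733.
Pooled p̂ = (382+857)/(550+1168) = 1239/1718 = 0.721187.
SE = √(0.201076 × 0.00267435) = 0.023189.
z = (0.694545 − 0.733733)/0.023189 = -0.039188/0.023189 = -1.6899.
Two-sided p-value ≈ 2·Φ(−1.690) = 0.0910; since p < α = 0.1, reject H₀.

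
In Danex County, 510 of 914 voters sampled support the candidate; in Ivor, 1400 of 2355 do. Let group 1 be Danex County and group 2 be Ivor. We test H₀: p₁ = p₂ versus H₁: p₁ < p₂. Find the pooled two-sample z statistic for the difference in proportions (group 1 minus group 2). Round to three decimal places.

z = -1.900

p̂₁ = 510/914 = 0.55799, p̂₂ = 1400/2355 = 0.59448.
Pooled p̂ = (510+1400)/(914+2355) = 1910/3269 = 0.58428.
SE = √(p̂(1−p̂)(1/n₁+1/n₂)) = √(0.58428·0.41572·0.00151872) = √(0.000368893) = 0.01921.
z = (0.55799 − 0.59448)/0.01921 = -0.03649/0.01921 = -1.900.
p-value = P(Z < -1.900) ≈ 0.0287.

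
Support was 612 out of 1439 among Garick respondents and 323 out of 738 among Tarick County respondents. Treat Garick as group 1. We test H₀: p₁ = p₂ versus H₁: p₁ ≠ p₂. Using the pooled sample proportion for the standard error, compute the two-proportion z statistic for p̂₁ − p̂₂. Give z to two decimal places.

p̂₁ = 612/1439 = 0.4253, p̂₂ = 323/738 = 0.4377.
Pooled p̂ = (612+323)/(1439+738) = 935/2177 = 0.4295.
SE = √(0.245028 × 0.00204994) = 0.0224.
z = (0.4253 − 0.4377)/0.0224 = -0.0124/0.0224 = -0.55.
p-value = 2·P(Z > 0.552) ≈ 0.5809.

z = -0.55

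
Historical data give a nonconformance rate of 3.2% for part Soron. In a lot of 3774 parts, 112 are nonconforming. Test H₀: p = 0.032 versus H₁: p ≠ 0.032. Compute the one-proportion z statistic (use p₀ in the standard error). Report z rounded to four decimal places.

z = -0.8109

p̂ = 112/3774 = 0.02967674.
Under H₀, SE = √(0.032·0.968/3774) = √(8.20774e-06) = 0.00286491.
z = (0.02967674 − 0.032)/0.00286491 = -0.00232326/0.00286491 = -0.8109.
Two-sided p-value ≈ 2·Φ(−0.811) = 0.4174.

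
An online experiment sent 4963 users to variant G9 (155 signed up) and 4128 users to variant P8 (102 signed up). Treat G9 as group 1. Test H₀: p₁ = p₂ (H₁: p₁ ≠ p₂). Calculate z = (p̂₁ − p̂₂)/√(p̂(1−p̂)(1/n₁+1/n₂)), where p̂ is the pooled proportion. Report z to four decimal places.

p̂₁ = 155/4963 = 0.0312311, p̂₂ = 102/4128 = 0.0247093.
Pooled p̂ = (155+102)/(4963+4128) = 257/9091 = 0.0282697.
SE = √(p̂(1−p̂)(1/n₁+1/n₂)) = √(0.0282697·0.9717303·0.000443739) = √(1.21898e-05) = 0.0034914.
z = (0.0312311 − 0.0247093)/0.0034914 = 0.0065218/0.0034914 = 1.8680.
Two-sided p-value ≈ 2·Φ(−1.868) = 0.0618.

z = 1.8680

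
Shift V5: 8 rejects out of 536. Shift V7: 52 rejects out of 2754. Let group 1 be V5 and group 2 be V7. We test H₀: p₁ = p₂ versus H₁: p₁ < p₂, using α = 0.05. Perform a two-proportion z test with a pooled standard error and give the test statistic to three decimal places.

p̂₁ = 8/536 = 0.014925, p̂₂ = 52/2754 = 0.018882.
Pooled p̂ = (8+52)/(536+2754) = 60/3290 = 0.018237.
SE = √(0.0179045 × 0.00222878) = 0.006317.
z = (0.014925 − 0.018882)/0.006317 = -0.003957/0.006317 = -0.626.
p-value = P(Z < -0.626) ≈ 0.2656, so at α = 0.05 we fail to reject H₀.

z = -0.626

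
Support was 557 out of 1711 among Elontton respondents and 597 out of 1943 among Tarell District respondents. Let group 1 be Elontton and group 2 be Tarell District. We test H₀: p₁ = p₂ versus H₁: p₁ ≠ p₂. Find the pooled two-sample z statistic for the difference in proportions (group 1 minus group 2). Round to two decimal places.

p̂₁ = 557/1711 ≈ 0.32554, p̂₂ = 597/1943 ≈ 0.30726.
Pooled p̂ = (557+597)/(1711+1943) = 1154/3654 = 0.31582.
SE = √(p̂(1−p̂)(1/n₁+1/n₂)) = √(0.31582·0.68418·0.00109912) = √(0.000237495) = 0.01541.
z = (0.32554 − 0.30726)/0.01541 = 0.01828/0.01541 = 1.19.
Two-sided p-value ≈ 2·Φ(−1.186) = 0.2355.

z = 1.19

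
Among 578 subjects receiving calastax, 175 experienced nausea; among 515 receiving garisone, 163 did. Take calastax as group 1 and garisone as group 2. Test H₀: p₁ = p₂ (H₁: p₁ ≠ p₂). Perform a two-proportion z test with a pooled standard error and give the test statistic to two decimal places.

z = -0.49

p̂₁ = 175/578 ≈ 0.3028, p̂₂ = 163/515 ≈ 0.3165.
Pooled p̂ = (175+163)/(578+515) = 338/1093 = 0.3092.
SE = √(p̂(1−p̂)(1/n₁+1/n₂)) = √(0.3092·0.6908·0.00367185) = √(0.000784347) = 0.0280.
z = (0.3028 − 0.3165)/0.0280 = -0.0137/0.0280 = -0.49.
Two-sided p-value ≈ 2·Φ(−0.490) = 0.6238.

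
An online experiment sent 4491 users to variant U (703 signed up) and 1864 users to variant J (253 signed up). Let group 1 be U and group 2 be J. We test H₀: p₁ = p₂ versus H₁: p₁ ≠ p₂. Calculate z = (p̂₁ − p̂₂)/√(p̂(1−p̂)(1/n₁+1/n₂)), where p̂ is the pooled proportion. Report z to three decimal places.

z = 2.112

p̂₁ = 703/4491 = 0.156535, p̂₂ = 253/1864 = 0.135730.
Pooled p̂ = (703+253)/(4491+1864) = 956/6355 = 0.150433.
SE = √(p̂(1−p̂)(1/n₁+1/n₂)) = √(0.150433·0.849567·0.000759148) = √(9.70212e-05) = 0.009850.
z = (0.156535 − 0.135730)/0.009850 = 0.020805/0.009850 = 2.112.
p-value = 2·P(Z > 2.112) ≈ 0.0347.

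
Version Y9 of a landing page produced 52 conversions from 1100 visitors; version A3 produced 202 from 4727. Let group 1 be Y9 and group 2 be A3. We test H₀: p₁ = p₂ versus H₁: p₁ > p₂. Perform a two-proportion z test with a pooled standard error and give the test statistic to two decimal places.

p̂₁ = 52/1100 = 0.04727, p̂₂ = 202/4727 = 0.04273.
Pooled p̂ = (52+202)/(1100+4727) = 254/5827 = 0.04359.
SE = √(0.0416901 × 0.00112064) = 0.00684.
z = (0.04727 − 0.04273)/0.00684 = 0.00454/0.00684 = 0.66.

z = 0.66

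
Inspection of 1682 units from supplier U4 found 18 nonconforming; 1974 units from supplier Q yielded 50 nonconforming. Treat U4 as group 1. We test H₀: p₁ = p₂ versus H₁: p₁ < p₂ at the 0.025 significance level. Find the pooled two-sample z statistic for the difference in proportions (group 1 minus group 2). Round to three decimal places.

z = -3.263

p̂₁ = 18/1682 ≈ 0.010702, p̂₂ = 50/1974 ≈ 0.025329.
Pooled p̂ = (18+50)/(1682+1974) = 68/3656 = 0.018600.
SE = √(0.0182536 × 0.00110112) = 0.004483.
z = (0.010702 − 0.025329)/0.004483 = -0.014627/0.004483 = -3.263.
p-value = P(Z < -3.263) ≈ 0.0006. With α = 0.025, reject H₀.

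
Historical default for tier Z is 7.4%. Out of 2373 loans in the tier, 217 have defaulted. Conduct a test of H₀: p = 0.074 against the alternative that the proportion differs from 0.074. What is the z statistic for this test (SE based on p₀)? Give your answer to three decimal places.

p̂ = 217/2373 = 0.091445.
SE = √(p₀(1−p₀)/n) = √(0.068524/2373) = 0.005374.
z = (0.091445 − 0.074)/0.005374 = 0.017445/0.005374 = 3.246.

z = 3.246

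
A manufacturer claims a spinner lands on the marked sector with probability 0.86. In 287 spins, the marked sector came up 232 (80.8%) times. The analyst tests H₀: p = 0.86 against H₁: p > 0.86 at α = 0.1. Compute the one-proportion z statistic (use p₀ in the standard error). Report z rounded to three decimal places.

p̂ = 232/287 = 0.80836.
Under H₀, SE = √(0.86·0.14/287) = √(0.000419512) = 0.02048.
z = (0.80836 − 0.86)/0.02048 = -0.05164/0.02048 = -2.521.
p-value = P(Z > -2.521) ≈ 0.9942. With α = 0.1, fail to reject H₀.

z = -2.521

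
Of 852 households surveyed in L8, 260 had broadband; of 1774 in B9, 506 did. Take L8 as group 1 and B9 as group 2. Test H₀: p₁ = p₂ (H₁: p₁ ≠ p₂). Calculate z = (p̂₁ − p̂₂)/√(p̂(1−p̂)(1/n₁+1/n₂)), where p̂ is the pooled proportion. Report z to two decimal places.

p̂₁ = 260/852 = 0.30516, p̂₂ = 506/1774 = 0.28523.
Pooled p̂ = (260+506)/(852+1774) = 766/2626 = 0.29170.
SE = √(0.20661 × 0.00173741) = 0.01895.
z = (0.30516 − 0.28523)/0.01895 = 0.01993/0.01895 = 1.05.

z = 1.05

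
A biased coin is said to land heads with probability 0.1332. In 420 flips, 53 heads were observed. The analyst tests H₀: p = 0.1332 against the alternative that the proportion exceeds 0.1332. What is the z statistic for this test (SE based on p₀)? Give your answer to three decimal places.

z = -0.423

p̂ = 53/420 = 0.12619.
Standard error under H₀: √(0.1332×0.8668/420) = 0.01658.
z = (0.12619 − 0.1332)/0.01658 = -0.00701/0.01658 = -0.423.
p-value = P(Z > -0.423) ≈ 0.6638.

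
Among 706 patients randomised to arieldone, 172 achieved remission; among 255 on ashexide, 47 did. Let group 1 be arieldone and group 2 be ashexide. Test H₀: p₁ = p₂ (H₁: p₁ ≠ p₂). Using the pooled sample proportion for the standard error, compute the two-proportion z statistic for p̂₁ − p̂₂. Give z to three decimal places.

z = 1.935

p̂₁ = 172/706 ≈ 0.24363, p̂₂ = 47/255 ≈ 0.18431.
Pooled p̂ = (172+47)/(706+255) = 219/961 = 0.22789.
SE = √(p̂(1−p̂)(1/n₁+1/n₂)) = √(0.22789·0.77211·0.005338) = √(0.000939247) = 0.03065.
z = (0.24363 − 0.18431)/0.03065 = 0.05932/0.03065 = 1.935.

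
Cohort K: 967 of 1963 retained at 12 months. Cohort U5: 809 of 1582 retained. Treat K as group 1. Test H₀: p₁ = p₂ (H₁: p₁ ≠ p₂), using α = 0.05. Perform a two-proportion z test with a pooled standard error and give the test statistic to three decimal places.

p̂₁ = 967/1963 = 0.49261, p̂₂ = 809/1582 = 0.51138.
Pooled p̂ = (967+809)/(1963+1582) = 1776/3545 = 0.50099.
SE = √(0.249999 × 0.00114154) = 0.01689.
z = (0.49261 − 0.51138)/0.01689 = -0.01877/0.01689 = -1.111.
Two-sided p-value ≈ 2·Φ(−1.111) = 0.2667, so at α = 0.05 we fail to reject H₀.

z = -1.111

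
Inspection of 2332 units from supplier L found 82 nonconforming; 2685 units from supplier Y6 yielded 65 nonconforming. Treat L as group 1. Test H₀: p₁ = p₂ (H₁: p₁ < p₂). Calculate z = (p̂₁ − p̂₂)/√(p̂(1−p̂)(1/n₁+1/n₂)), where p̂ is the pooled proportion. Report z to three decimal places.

p̂₁ = 82/2332 ≈ 0.035163, p̂₂ = 65/2685 ≈ 0.024209.
Pooled p̂ = (82+65)/(2332+2685) = 147/5017 = 0.029300.
SE = √(0.0284419 × 0.000801256) = 0.004774.
z = (0.035163 − 0.024209)/0.004774 = 0.010954/0.004774 = 2.295.

z = 2.295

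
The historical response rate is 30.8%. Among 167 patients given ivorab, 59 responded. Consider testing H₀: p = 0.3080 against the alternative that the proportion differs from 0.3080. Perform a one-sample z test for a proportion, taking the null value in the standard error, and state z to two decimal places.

z = 1.27

p̂ = 59/167 ≈ 0.3533.
Under H₀, SE = √(0.308·0.692/167) = √(0.00127626) = 0.0357.
z = (0.3533 − 0.308)/0.0357 = 0.0453/0.0357 = 1.27.
Two-sided p-value ≈ 2·Φ(−1.268) = 0.2049.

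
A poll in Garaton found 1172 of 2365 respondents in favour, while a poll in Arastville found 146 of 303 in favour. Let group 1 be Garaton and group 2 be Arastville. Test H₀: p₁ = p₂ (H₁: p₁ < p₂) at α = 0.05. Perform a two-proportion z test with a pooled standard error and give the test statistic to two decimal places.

z = 0.45

p̂₁ = 1172/2365 = 0.4956, p̂₂ = 146/303 = 0.4818.
Pooled p̂ = (1172+146)/(2365+303) = 1318/2668 = 0.4940.
SE = √(0.249964 × 0.00372316) = 0.0305.
z = (0.4956 − 0.4818)/0.0305 = 0.0138/0.0305 = 0.45.
p-value = P(Z < 0.449) ≈ 0.6735, so at α = 0.05 we fail to reject H₀.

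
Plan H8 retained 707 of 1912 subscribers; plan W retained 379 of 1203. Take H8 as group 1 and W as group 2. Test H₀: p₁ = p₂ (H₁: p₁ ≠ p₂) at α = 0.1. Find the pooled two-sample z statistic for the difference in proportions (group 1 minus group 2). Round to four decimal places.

p̂₁ = 707/1912 ≈ 0.369770, p̂₂ = 379/1203 ≈ 0.315046.
Pooled p̂ = (707+379)/(1912+1203) = 1086/3115 = 0.348636.
SE = √(0.227089 × 0.00135427) = 0.017537.
z = (0.369770 − 0.315046)/0.017537 = 0.054724/0.017537 = 3.1205.
p-value = 2·P(Z > 3.121) ≈ 0.0018, so at α = 0.1 we reject H₀.

z = 3.1205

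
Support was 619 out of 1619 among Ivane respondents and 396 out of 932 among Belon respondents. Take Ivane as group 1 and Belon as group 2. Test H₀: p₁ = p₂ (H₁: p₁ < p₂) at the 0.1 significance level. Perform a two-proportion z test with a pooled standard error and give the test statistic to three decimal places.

p̂₁ = 619/1619 = 0.382335, p̂₂ = 396/932 = 0.424893.
Pooled p̂ = (619+396)/(1619+932) = 1015/2551 = 0.397883.
SE = √(0.239572 × 0.00169063) = 0.020125.
z = (0.382335 − 0.424893)/0.020125 = -0.042558/0.020125 = -2.115.
p-value = P(Z < -2.115) ≈ 0.0172; since p < α = 0.1, reject H₀.

z = -2.115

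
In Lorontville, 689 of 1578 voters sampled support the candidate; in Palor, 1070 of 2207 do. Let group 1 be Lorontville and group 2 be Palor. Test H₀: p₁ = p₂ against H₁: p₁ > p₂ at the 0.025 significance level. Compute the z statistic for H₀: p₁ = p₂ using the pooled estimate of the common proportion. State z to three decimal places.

z = -2.931

p̂₁ = 689/1578 = 0.43663, p̂₂ = 1070/2207 = 0.48482.
Pooled p̂ = (689+1070)/(1578+2207) = 1759/3785 = 0.46473.
SE = √(p̂(1−p̂)(1/n₁+1/n₂)) = √(0.46473·0.53527·0.00108682) = √(0.000270352) = 0.01644.
z = (0.43663 − 0.48482)/0.01644 = -0.04819/0.01644 = -2.931.
p-value = P(Z > -2.931) ≈ 0.9983. With α = 0.025, fail to reject H₀.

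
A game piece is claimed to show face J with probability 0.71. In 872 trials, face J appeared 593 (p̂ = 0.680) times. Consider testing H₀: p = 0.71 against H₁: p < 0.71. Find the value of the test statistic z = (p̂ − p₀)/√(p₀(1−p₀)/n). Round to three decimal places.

z = -1.949

p̂ = 593/872 ≈ 0.68005.
Under H₀, SE = √(0.71·0.29/872) = √(0.000236124) = 0.01537.
z = (0.68005 − 0.71)/0.01537 = -0.02995/0.01537 = -1.949.
p-value = P(Z < -1.949) ≈ 0.0256.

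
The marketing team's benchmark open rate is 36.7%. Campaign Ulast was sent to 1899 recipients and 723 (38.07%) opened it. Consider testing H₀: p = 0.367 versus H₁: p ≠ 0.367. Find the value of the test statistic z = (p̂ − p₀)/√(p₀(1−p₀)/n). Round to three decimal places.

z = 1.241

p̂ = 723/1899 = 0.38073.
SE = √(p₀(1−p₀)/n) = √(0.23231/1899) = 0.01106.
z = (0.38073 − 0.367)/0.01106 = 0.01373/0.01106 = 1.241.
Two-sided p-value ≈ 2·Φ(−1.241) = 0.2146.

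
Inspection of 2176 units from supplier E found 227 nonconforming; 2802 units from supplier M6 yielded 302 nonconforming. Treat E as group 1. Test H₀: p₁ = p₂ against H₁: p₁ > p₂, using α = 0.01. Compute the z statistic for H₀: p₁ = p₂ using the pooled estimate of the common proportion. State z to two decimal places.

p̂₁ = 227/2176 = 0.10432, p̂₂ = 302/2802 = 0.10778.
Pooled p̂ = (227+302)/(2176+2802) = 529/4978 = 0.10627.
SE = √(0.0949748 × 0.000816447) = 0.00881.
z = (0.10432 − 0.10778)/0.00881 = -0.00346/0.00881 = -0.39.
p-value = P(Z > -0.393) ≈ 0.6528; since p > α = 0.01, fail to reject H₀.

z = -0.39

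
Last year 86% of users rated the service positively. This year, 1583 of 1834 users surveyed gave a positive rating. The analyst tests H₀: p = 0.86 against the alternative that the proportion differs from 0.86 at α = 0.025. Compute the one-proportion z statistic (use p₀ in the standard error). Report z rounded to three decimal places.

z = 0.388

p̂ = 1583/1834 = 0.86314.
Standard error under H₀: √(0.86×0.14/1834) = 0.00810.
z = (0.86314 − 0.86)/0.00810 = 0.00314/0.00810 = 0.388.
p-value = 2·P(Z > 0.388) ≈ 0.6983. With α = 0.025, fail to reject H₀.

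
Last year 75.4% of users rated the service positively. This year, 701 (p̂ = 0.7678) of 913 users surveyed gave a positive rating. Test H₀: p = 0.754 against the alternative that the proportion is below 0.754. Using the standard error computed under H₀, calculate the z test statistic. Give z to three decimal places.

p̂ = 701/913 = 0.76780.
SE = √(p₀(1−p₀)/n) = √(0.18548/913) = 0.01425.
z = (0.76780 − 0.754)/0.01425 = 0.01380/0.01425 = 0.968.

z = 0.968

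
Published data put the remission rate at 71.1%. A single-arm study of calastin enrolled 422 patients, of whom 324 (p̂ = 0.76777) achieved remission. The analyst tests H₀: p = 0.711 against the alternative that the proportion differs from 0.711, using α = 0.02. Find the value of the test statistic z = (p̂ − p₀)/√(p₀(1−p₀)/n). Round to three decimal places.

p̂ = 324/422 ≈ 0.767773.
Standard error under H₀: √(0.711×0.289/422) = 0.022066.
z = (0.767773 − 0.711)/0.022066 = 0.056773/0.022066 = 2.573.
Two-sided p-value ≈ 2·Φ(−2.573) = 0.0101, so at α = 0.02 we reject H₀.

z = 2.573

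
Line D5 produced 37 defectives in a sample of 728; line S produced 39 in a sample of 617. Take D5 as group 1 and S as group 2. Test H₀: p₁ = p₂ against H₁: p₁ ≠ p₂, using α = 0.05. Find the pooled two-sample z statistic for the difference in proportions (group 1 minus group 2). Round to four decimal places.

z = -0.9802

p̂₁ = 37/728 = 0.050824, p̂₂ = 39/617 = 0.063209.
Pooled p̂ = (37+39)/(728+617) = 76/1345 = 0.056506.
SE = √(0.0533127 × 0.00299437) = 0.012635.
z = (0.050824 − 0.063209)/0.012635 = -0.012385/0.012635 = -0.9802.
p-value = 2·P(Z > 0.980) ≈ 0.3270. With α = 0.05, fail to reject H₀.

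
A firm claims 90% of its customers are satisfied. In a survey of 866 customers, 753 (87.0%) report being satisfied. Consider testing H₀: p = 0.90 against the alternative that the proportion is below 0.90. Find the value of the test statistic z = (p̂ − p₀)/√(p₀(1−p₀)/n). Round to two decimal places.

p̂ = 753/866 = 0.8695.
Standard error under H₀: √(0.9×0.1/866) = 0.0102.
z = (0.8695 − 0.9)/0.0102 = -0.0305/0.0102 = -2.99.
p-value = P(Z < -2.990) ≈ 0.0014.

z = -2.99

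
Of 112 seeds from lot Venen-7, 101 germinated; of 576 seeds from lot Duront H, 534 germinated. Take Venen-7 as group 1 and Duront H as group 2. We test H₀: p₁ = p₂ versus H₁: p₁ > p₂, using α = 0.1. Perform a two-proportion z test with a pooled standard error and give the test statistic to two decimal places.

z = -0.92

p̂₁ = 101/112 ≈ 0.9018, p̂₂ = 534/576 ≈ 0.9271.
Pooled p̂ = (101+534)/(112+576) = 635/688 = 0.9230.
SE = √(0.0711005 × 0.0106647) = 0.0275.
z = (0.9018 − 0.9271)/0.0275 = -0.0253/0.0275 = -0.92.
p-value = P(Z > -0.919) ≈ 0.8209. With α = 0.1, fail to reject H₀.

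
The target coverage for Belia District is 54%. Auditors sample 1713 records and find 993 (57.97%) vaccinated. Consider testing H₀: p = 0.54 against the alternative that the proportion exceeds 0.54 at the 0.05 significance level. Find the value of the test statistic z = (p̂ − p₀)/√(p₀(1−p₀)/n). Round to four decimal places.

p̂ = 993/1713 ≈ 0.579685.
Under H₀, SE = √(0.54·0.46/1713) = √(0.000145009) = 0.012042.
z = (0.579685 − 0.54)/0.012042 = 0.039685/0.012042 = 3.2955.
p-value = P(Z > 3.296) ≈ 0.0005, so at α = 0.05 we reject H₀.

z = 3.2955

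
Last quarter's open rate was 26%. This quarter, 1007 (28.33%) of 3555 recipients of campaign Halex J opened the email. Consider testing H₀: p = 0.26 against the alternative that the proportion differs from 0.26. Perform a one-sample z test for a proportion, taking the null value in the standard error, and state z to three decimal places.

z = 3.162

p̂ = 1007/3555 = 0.283263.
Under H₀, SE = √(0.26·0.74/3555) = √(5.4121e-05) = 0.007357.
z = (0.283263 − 0.26)/0.007357 = 0.023263/0.007357 = 3.162.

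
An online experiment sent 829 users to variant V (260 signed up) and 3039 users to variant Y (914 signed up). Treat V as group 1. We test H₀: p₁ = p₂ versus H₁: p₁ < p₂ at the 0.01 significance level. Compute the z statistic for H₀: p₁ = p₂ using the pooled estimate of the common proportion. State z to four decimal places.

z = 0.7146

p̂₁ = 260/829 ≈ 0.313631, p̂₂ = 914/3039 ≈ 0.300757.
Pooled p̂ = (260+914)/(829+3039) = 1174/3868 = 0.303516.
SE = √(0.211394 × 0.00153533) = 0.018016.
z = (0.313631 − 0.300757)/0.018016 = 0.012874/0.018016 = 0.7146.
p-value = P(Z < 0.715) ≈ 0.7626. With α = 0.01, fail to reject H₀.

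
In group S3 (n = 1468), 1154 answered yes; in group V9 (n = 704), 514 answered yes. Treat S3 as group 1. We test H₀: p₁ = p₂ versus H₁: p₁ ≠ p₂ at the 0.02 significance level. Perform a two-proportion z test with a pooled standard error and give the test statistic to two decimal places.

p̂₁ = 1154/1468 ≈ 0.7861, p̂₂ = 514/704 ≈ 0.7301.
Pooled p̂ = (1154+514)/(1468+704) = 1668/2172 = 0.7680.
SE = √(p̂(1−p̂)(1/n₁+1/n₂)) = √(0.7680·0.2320·0.00210165) = √(0.000374514) = 0.0194.
z = (0.7861 − 0.7301)/0.0194 = 0.0560/0.0194 = 2.89.
p-value = 2·P(Z > 2.893) ≈ 0.0038, so at α = 0.02 we reject H₀.

z = 2.89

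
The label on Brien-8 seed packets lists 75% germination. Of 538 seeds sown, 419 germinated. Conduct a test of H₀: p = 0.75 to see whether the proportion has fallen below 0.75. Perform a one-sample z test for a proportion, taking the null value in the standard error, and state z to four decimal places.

p̂ = 419/538 = 0.7788104.
SE = √(p₀(1−p₀)/n) = √(0.1875/538) = 0.0186685.
z = (0.7788104 − 0.75)/0.0186685 = 0.0288104/0.0186685 = 1.5433.

z = 1.5433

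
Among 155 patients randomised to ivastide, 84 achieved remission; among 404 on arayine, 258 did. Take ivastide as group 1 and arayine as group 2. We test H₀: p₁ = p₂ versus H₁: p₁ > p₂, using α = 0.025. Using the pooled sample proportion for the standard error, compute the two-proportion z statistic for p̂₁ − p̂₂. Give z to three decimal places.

p̂₁ = 84/155 = 0.54194, p̂₂ = 258/404 = 0.63861.
Pooled p̂ = (84+258)/(155+404) = 342/559 = 0.61181.
SE = √(p̂(1−p̂)(1/n₁+1/n₂)) = √(0.61181·0.38819·0.00892686) = √(0.00212012) = 0.04604.
z = (0.54194 − 0.63861)/0.04604 = -0.09667/0.04604 = -2.100.
p-value = P(Z > -2.100) ≈ 0.9821, so at α = 0.025 we fail to reject H₀.

z = -2.100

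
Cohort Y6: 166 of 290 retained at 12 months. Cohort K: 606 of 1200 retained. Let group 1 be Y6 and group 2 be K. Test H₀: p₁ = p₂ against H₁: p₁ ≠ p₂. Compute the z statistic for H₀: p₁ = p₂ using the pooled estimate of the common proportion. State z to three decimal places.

p̂₁ = 166/290 ≈ 0.572414, p̂₂ = 606/1200 ≈ 0.505000.
Pooled p̂ = (166+606)/(290+1200) = 772/1490 = 0.518121.
SE = √(0.249672 × 0.00428161) = 0.032696.
z = (0.572414 − 0.505000)/0.032696 = 0.067414/0.032696 = 2.062.

z = 2.062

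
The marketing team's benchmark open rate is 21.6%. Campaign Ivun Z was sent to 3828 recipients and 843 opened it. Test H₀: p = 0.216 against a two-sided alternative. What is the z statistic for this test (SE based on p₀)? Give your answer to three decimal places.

p̂ = 843/3828 = 0.220219.
Standard error under H₀: √(0.216×0.784/3828) = 0.006651.
z = (0.220219 − 0.216)/0.006651 = 0.004219/0.006651 = 0.634.

z = 0.634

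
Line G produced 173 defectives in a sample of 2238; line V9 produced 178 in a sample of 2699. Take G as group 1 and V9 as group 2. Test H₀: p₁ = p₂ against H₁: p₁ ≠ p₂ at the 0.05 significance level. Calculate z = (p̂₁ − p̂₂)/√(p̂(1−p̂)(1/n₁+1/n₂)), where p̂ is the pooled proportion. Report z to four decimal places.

z = 1.5450

p̂₁ = 173/2238 = 0.077301, p̂₂ = 178/2699 = 0.065950.
Pooled p̂ = (173+178)/(2238+2699) = 351/4937 = 0.071096.
SE = √(p̂(1−p̂)(1/n₁+1/n₂)) = √(0.071096·0.928904·0.000817335) = √(5.39778e-05) = 0.007347.
z = (0.077301 − 0.065950)/0.007347 = 0.011351/0.007347 = 1.5450.
Two-sided p-value ≈ 2·Φ(−1.545) = 0.1224; since p > α = 0.05, fail to reject H₀.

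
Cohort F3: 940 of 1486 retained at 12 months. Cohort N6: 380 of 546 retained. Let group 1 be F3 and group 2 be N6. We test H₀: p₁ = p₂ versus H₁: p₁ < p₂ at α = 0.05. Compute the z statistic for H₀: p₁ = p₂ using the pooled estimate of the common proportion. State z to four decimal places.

z = -2.6554

p̂₁ = 940/1486 = 0.632571, p̂₂ = 380/546 = 0.695971.
Pooled p̂ = (940+380)/(1486+546) = 1320/2032 = 0.649606.
SE = √(p̂(1−p̂)(1/n₁+1/n₂)) = √(0.649606·0.350394·0.00250445) = √(0.000570058) = 0.023876.
z = (0.632571 − 0.695971)/0.023876 = -0.063400/0.023876 = -2.6554.
p-value = P(Z < -2.655) ≈ 0.0040. With α = 0.05, reject H₀.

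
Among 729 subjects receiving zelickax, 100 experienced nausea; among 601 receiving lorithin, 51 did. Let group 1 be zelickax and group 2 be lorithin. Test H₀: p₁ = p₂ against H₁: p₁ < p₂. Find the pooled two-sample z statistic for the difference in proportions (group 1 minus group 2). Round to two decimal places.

z = 2.99

p̂₁ = 100/729 ≈ 0.1372, p̂₂ = 51/601 ≈ 0.0849.
Pooled p̂ = (100+51)/(729+601) = 151/1330 = 0.1135.
SE = √(p̂(1−p̂)(1/n₁+1/n₂)) = √(0.1135·0.8865·0.00303564) = √(0.000305518) = 0.0175.
z = (0.1372 − 0.0849)/0.0175 = 0.0523/0.0175 = 2.99.
p-value = P(Z < 2.993) ≈ 0.9986.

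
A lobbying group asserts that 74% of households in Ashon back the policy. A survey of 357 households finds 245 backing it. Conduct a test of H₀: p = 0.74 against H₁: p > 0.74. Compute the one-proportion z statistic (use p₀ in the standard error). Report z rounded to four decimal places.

z = -2.3143

p̂ = 245/357 ≈ 0.6862745.
SE = √(p₀(1−p₀)/n) = √(0.1924/357) = 0.0232150.
z = (0.6862745 − 0.74)/0.0232150 = -0.0537255/0.0232150 = -2.3143.
p-value = P(Z > -2.314) ≈ 0.9897.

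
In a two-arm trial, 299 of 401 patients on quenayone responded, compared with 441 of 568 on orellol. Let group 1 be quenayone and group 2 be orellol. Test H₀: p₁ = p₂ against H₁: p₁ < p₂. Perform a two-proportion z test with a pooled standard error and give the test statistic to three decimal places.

p̂₁ = 299/401 ≈ 0.745636, p̂₂ = 441/568 ≈ 0.776408.
Pooled p̂ = (299+441)/(401+568) = 740/969 = 0.763674.
SE = √(0.180476 × 0.00425433) = 0.027709.
z = (0.745636 − 0.776408)/0.027709 = -0.030772/0.027709 = -1.111.
p-value = P(Z < -1.111) ≈ 0.1334.

z = -1.111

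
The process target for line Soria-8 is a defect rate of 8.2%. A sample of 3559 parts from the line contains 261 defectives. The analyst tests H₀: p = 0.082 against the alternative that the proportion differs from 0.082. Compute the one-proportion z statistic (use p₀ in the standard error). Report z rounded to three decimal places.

p̂ = 261/3559 ≈ 0.073335.
SE = √(p₀(1−p₀)/n) = √(0.075276/3559) = 0.004599.
z = (0.073335 − 0.082)/0.004599 = -0.008665/0.004599 = -1.884.
Two-sided p-value ≈ 2·Φ(−1.884) = 0.0596.

z = -1.884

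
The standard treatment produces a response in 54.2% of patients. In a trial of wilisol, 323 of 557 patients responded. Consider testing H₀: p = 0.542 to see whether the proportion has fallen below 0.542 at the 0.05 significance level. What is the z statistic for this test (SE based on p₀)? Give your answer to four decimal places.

z = 1.7949

p̂ = 323/557 ≈ 0.579892.
Standard error under H₀: √(0.542×0.458/557) = 0.021111.
z = (0.579892 − 0.542)/0.021111 = 0.037892/0.021111 = 1.7949.
p-value = P(Z < 1.795) ≈ 0.9637, so at α = 0.05 we fail to reject H₀.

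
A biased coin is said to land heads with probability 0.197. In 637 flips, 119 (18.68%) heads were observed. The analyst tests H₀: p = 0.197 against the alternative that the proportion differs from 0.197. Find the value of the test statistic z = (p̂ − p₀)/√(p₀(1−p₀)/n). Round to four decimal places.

p̂ = 119/637 = 0.186813.
Standard error under H₀: √(0.197×0.803/637) = 0.015759.
z = (0.186813 − 0.197)/0.015759 = -0.010187/0.015759 = -0.6464.

z = -0.6464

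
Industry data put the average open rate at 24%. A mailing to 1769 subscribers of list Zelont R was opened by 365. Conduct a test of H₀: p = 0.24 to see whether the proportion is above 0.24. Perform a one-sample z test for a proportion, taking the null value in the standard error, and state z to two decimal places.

p̂ = 365/1769 = 0.20633.
Standard error under H₀: √(0.24×0.76/1769) = 0.01015.
z = (0.20633 − 0.24)/0.01015 = -0.03367/0.01015 = -3.32.

z = -3.32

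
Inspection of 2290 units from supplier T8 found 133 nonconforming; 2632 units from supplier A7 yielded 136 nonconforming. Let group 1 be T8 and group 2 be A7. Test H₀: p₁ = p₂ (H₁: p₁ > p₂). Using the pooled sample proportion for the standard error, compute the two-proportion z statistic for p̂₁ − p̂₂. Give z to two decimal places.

p̂₁ = 133/2290 = 0.05808, p̂₂ = 136/2632 = 0.05167.
Pooled p̂ = (133+136)/(2290+2632) = 269/4922 = 0.05465.
SE = √(0.0516657 × 0.00081662) = 0.00650.
z = (0.05808 − 0.05167)/0.00650 = 0.00641/0.00650 = 0.99.
p-value = P(Z > 0.986) ≈ 0.1620.

z = 0.99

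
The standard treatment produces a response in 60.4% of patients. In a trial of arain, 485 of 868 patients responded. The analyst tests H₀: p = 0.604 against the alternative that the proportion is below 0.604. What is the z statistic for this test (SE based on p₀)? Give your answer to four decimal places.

z = -2.7256

p̂ = 485/868 = 0.5587558.
Standard error under H₀: √(0.604×0.396/868) = 0.0165999.
z = (0.5587558 − 0.604)/0.0165999 = -0.0452442/0.0165999 = -2.7256.
p-value = P(Z < -2.726) ≈ 0.0032.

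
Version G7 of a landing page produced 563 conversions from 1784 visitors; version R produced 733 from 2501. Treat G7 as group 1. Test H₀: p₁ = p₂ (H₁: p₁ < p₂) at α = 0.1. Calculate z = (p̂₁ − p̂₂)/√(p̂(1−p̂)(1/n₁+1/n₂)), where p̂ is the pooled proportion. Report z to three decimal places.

z = 1.581

p̂₁ = 563/1784 = 0.31558, p̂₂ = 733/2501 = 0.29308.
Pooled p̂ = (563+733)/(1784+2501) = 1296/4285 = 0.30245.
SE = √(0.210974 × 0.000960378) = 0.01423.
z = (0.31558 − 0.29308)/0.01423 = 0.02250/0.01423 = 1.581.
p-value = P(Z < 1.581) ≈ 0.9430. With α = 0.1, fail to reject H₀.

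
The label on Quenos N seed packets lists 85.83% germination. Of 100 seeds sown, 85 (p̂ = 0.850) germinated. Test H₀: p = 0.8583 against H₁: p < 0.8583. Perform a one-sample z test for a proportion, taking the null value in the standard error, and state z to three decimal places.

p̂ = 85/100 = 0.85000.
Under H₀, SE = √(0.8583·0.1417/100) = √(0.00121621) = 0.03487.
z = (0.85000 − 0.8583)/0.03487 = -0.00830/0.03487 = -0.238.

z = -0.238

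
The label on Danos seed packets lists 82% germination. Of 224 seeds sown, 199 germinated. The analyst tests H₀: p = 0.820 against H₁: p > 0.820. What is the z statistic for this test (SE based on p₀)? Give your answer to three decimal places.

p̂ = 199/224 ≈ 0.88839.
Under H₀, SE = √(0.82·0.18/224) = √(0.000658929) = 0.02567.
z = (0.88839 − 0.82)/0.02567 = 0.06839/0.02567 = 2.664.
p-value = P(Z > 2.664) ≈ 0.0039.

z = 2.664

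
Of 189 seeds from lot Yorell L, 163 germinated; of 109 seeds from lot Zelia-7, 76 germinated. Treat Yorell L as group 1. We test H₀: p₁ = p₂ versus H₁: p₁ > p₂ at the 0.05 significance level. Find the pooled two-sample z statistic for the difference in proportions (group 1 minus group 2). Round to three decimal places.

z = 3.447

p̂₁ = 163/189 ≈ 0.862434, p̂₂ = 76/109 ≈ 0.697248.
Pooled p̂ = (163+76)/(189+109) = 239/298 = 0.802013.
SE = √(0.158788 × 0.0144653) = 0.047926.
z = (0.862434 − 0.697248)/0.047926 = 0.165186/0.047926 = 3.447.
p-value = P(Z > 3.447) ≈ 0.0003, so at α = 0.05 we reject H₀.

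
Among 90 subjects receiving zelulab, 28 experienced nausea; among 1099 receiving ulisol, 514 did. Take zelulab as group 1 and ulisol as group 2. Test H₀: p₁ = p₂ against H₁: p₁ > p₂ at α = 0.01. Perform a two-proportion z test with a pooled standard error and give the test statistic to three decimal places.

p̂₁ = 28/90 = 0.311111, p̂₂ = 514/1099 = 0.467698.
Pooled p̂ = (28+514)/(90+1099) = 542/1189 = 0.455845.
SE = √(0.24805 × 0.012021) = 0.054606.
z = (0.311111 − 0.467698)/0.054606 = -0.156587/0.054606 = -2.868.
p-value = P(Z > -2.868) ≈ 0.9979; since p > α = 0.01, fail to reject H₀.

z = -2.868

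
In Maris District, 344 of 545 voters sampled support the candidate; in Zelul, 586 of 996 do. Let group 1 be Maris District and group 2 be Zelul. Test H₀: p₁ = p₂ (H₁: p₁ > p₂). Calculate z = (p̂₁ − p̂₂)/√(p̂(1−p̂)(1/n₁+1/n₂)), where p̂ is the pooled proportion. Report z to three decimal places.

z = 1.644

p̂₁ = 344/545 ≈ 0.63119, p̂₂ = 586/996 ≈ 0.58835.
Pooled p̂ = (344+586)/(545+996) = 930/1541 = 0.60350.
SE = √(p̂(1−p̂)(1/n₁+1/n₂)) = √(0.60350·0.39650·0.00283888) = √(0.000679306) = 0.02606.
z = (0.63119 − 0.58835)/0.02606 = 0.04284/0.02606 = 1.644.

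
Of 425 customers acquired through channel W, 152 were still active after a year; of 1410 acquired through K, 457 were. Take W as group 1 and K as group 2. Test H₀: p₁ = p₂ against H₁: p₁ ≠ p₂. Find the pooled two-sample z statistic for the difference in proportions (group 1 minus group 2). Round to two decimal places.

z = 1.29

p̂₁ = 152/425 ≈ 0.35765, p̂₂ = 457/1410 ≈ 0.32411.
Pooled p̂ = (152+457)/(425+1410) = 609/1835 = 0.33188.
SE = √(0.221736 × 0.00306216) = 0.02606.
z = (0.35765 − 0.32411)/0.02606 = 0.03354/0.02606 = 1.29.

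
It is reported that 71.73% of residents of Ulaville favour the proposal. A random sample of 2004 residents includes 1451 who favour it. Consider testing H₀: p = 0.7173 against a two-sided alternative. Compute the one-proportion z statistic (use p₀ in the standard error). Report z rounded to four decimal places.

z = 0.6712

p̂ = 1451/2004 = 0.724052.
Under H₀, SE = √(0.7173·0.2827/2004) = √(0.000101188) = 0.010059.
z = (0.724052 − 0.7173)/0.010059 = 0.006752/0.010059 = 0.6712.
Two-sided p-value ≈ 2·Φ(−0.671) = 0.5021.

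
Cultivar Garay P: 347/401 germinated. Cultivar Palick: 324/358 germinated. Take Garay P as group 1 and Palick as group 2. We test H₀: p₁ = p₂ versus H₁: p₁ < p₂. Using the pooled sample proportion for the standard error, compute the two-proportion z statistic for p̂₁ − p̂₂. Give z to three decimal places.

p̂₁ = 347/401 = 0.86534, p̂₂ = 324/358 = 0.90503.
Pooled p̂ = (347+324)/(401+358) = 671/759 = 0.88406.
SE = √(0.102499 × 0.00528706) = 0.02328.
z = (0.86534 − 0.90503)/0.02328 = -0.03969/0.02328 = -1.705.
p-value = P(Z < -1.705) ≈ 0.0441.

z = -1.705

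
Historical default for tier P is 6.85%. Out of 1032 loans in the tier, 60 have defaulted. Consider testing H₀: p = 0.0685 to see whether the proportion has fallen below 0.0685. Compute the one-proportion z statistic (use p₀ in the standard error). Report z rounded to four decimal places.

z = -1.3176

p̂ = 60/1032 = 0.058140.
SE = √(p₀(1−p₀)/n) = √(0.063808/1032) = 0.007863.
z = (0.058140 − 0.0685)/0.007863 = -0.010360/0.007863 = -1.3176.
p-value = P(Z < -1.318) ≈ 0.0938.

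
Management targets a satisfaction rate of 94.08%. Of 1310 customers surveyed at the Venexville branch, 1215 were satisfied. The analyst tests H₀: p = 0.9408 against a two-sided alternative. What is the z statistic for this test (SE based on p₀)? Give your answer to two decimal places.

p̂ = 1215/1310 = 0.92748.
Standard error under H₀: √(0.9408×0.0592/1310) = 0.00652.
z = (0.92748 − 0.9408)/0.00652 = -0.01332/0.00652 = -2.04.

z = -2.04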